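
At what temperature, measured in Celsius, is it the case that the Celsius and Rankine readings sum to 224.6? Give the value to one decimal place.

-95.4°C

Let C be the Celsius reading. The Rankine reading is R = 1.8·C + 491.67.
Require C + R = 224.6: (2.8)·C + 491.67 = 224.6.
C = (224.6 - 491.67) / (2.8) = -95.4.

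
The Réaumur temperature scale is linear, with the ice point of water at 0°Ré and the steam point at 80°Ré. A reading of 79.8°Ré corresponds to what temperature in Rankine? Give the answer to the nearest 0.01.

Linear interpolation between the fixed points: C = (79.8 - 0) × 100 / (80 - 0) = 99.7500°C.
Then 99.7500 × 1.8 + 491.67 = 671.22°R.

671.22°R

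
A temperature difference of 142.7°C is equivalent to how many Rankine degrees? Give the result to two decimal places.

For a temperature interval the offset drops out; only the factor 1.8 applies.
142.7 × 1.8 = 256.86.

256.86°R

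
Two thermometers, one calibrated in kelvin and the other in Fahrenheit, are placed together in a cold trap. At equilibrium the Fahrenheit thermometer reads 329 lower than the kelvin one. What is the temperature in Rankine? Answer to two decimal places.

294.01°R

Let x be the kelvin reading; then the Fahrenheit reading is 1.8·x - 459.67.
(1.8·x - 459.67) - x = -329  ⇒  (0.8)·x = 130.67  ⇒  x = 163.3375 K.
In Celsius: 163.3375 - 273.15 = -109.8125°C.
In Rankine: -109.8125 × 1.8 + 491.67 = 294.01°R.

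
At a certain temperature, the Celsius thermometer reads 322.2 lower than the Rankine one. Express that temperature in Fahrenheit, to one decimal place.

Let x be the Rankine reading; then the Celsius reading is 5/9·x - 273.15.
(5/9·x - 273.15) - x = -322.2  ⇒  (-4/9)·x = -49.05  ⇒  x = 110.3625°R.
In Celsius: (110.3625 - 491.67) × 5/9 = -211.8375°C.
In Fahrenheit: -211.8375 × 1.8 + 32 = -349.3°F.

-349.3°F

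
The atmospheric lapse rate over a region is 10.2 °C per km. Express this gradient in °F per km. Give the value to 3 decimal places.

18.360 °F/km

Since only a temperature interval is involved, the additive offset between the scales drops out.
A change of 1°C is a change of 1.8°F, so 10.2 × 1.8 = 18.360.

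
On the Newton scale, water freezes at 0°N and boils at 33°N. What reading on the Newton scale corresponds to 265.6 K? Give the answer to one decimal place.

-2.5°N

First in Celsius: 265.6 - 273.15 = -7.5500°C.
Linearly onto the Newton scale: 0 + (-7.5500 / 100) × (33 - 0) = -2.5°N.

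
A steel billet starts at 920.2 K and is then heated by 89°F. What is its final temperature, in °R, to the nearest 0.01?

1745.36°R

Initial temperature in Celsius: 920.2 - 273.15 = 647.0500°C.
The 89°F change is an interval, so only the factor 5/9 applies: +89 × 5/9 = +49.4444°C.
Final Celsius temperature: 647.0500 + 49.4444 = 696.4944°C.
In Rankine: 696.4944 × 1.8 + 491.67 = 1745.36°R.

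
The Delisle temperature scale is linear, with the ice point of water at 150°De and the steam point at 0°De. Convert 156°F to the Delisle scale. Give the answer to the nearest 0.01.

First in Celsius: (156 - 32) × 5/9 = 68.8889°C.
Linearly onto the Delisle scale: 150 + (68.8889 / 100) × (0 - 150) = 46.67°De.

46.67°De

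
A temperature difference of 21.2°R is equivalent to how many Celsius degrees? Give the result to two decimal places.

Only the scale ratio 5/9 matters for a change in temperature.
21.2 × 5/9 = 11.78.

11.78°C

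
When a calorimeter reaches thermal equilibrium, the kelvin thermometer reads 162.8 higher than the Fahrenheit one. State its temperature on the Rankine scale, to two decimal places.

Let x be the Fahrenheit reading; then the kelvin reading is 5/9·x + 255.372.
(5/9·x + 255.372) - x = 162.8  ⇒  (-4/9)·x = -92.5722  ⇒  x = 208.2875°F.
In Celsius: (208.2875 - 32) × 5/9 = 97.9375°C.
In Rankine: 97.9375 × 1.8 + 491.67 = 667.96°R.

667.96°R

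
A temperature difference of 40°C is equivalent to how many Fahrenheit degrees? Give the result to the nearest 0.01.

72.00°F

Only the scale ratio 1.8 matters for a change in temperature.
40 × 1.8 = 72.00.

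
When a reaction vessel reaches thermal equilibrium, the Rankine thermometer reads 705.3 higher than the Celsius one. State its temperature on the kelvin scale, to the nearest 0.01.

Let x be the Celsius reading; then the Rankine reading is 1.8·x + 491.67.
(1.8·x + 491.67) - x = 705.3  ⇒  (0.8)·x = 213.63  ⇒  x = 267.0375°C.
In kelvin: 267.0375 + 273.15 = 540.19 K.

540.19 K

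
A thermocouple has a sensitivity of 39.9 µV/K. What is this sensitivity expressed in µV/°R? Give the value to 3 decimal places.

22.167 µV/°R

The quantity depends on a temperature interval, so only the ratio of degree sizes applies; the offset between the scales is irrelevant.
A change of 1°R is a change of 5/9 K, so per °R the value is 39.9 × 5/9 = 22.167.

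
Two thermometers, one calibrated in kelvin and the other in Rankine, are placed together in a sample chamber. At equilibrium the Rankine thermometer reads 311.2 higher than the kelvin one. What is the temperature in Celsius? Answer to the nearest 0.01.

Let x be the kelvin reading; then the Rankine reading is 1.8·x.
(1.8·x) - x = 311.2  ⇒  (0.8)·x = 311.2  ⇒  x = 389.0000 K.
In Celsius: 389 - 273.15 = 115.85°C.

115.85°C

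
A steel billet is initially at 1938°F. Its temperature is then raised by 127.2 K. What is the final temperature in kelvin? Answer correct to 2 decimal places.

Initial temperature in Celsius: (1938 - 32) × 5/9 = 1058.8889°C.
The 127.2 K change is an interval; Kelvin and Celsius degrees are the same size, so ΔC = +127.2°C.
Final Celsius temperature: 1058.8889 + 127.2000 = 1186.0889°C.
In kelvin: 1186.0889 + 273.15 = 1459.24 K.

1459.24 K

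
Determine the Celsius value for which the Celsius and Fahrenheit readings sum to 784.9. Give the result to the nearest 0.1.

Let C be the Celsius reading. The Fahrenheit reading is F = 1.8·C + 32.
Require C + F = 784.9: (2.8)·C + 32 = 784.9.
C = (784.9 - 32) / (2.8) = 268.9.

268.9°C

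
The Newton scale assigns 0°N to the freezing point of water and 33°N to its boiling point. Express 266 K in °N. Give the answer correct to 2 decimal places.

First in Celsius: 266 - 273.15 = -7.1500°C.
Linearly onto the Newton scale: 0 + (-7.1500 / 100) × (33 - 0) = -2.36°N.

-2.36°N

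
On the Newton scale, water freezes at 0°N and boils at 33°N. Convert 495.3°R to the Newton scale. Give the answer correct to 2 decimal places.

First in Celsius: (495.3 - 491.67) × 5/9 = 2.0167°C.
Linearly onto the Newton scale: 0 + (2.0167 / 100) × (33 - 0) = 0.67°N.

0.67°N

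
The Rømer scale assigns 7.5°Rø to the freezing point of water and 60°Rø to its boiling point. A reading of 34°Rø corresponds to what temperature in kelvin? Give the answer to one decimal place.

Linear interpolation between the fixed points: C = (34 - 7.5) × 100 / (60 - 7.5) = 50.4762°C.
Then 50.4762 + 273.15 = 323.6 K.

323.6 K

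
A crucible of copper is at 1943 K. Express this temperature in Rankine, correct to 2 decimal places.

In Celsius: 1943 - 273.15 = 1669.8500°C.
In Rankine: 1669.8500 × 1.8 + 491.67 = 3497.40°R.

3497.40°R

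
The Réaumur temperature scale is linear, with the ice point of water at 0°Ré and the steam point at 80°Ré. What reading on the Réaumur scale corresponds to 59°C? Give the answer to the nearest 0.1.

47.2°Ré

Linearly onto the Réaumur scale: 0 + (59.0000 / 100) × (80 - 0) = 47.2°Ré.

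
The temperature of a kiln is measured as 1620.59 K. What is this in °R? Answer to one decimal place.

In Celsius: 1620.59 - 273.15 = 1347.4400°C.
In Rankine: 1347.4400 × 1.8 + 491.67 = 2917.1°R.

2917.1°R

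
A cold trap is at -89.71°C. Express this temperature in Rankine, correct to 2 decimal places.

In Rankine: -89.7100 × 1.8 + 491.67 = 330.19°R.

330.19°R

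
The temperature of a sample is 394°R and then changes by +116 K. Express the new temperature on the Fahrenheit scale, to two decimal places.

Initial temperature in Celsius: (394 - 491.67) × 5/9 = -54.2611°C.
The 116 K change is an interval; Kelvin and Celsius degrees are the same size, so ΔC = +116°C.
Final Celsius temperature: -54.2611 + 116.0000 = 61.7389°C.
In Fahrenheit: 61.7389 × 1.8 + 32 = 143.13°F.

143.13°F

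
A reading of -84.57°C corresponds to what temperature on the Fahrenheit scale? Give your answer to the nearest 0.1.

-120.2°F

In Fahrenheit: -84.5700 × 1.8 + 32 = -120.2°F.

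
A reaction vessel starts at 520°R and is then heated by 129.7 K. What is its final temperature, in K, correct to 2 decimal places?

418.59 K

Initial temperature in Celsius: (520 - 491.67) × 5/9 = 15.7389°C.
The 129.7 K change is an interval; Kelvin and Celsius degrees are the same size, so ΔC = +129.7°C.
Final Celsius temperature: 15.7389 + 129.7000 = 145.4389°C.
In kelvin: 145.4389 + 273.15 = 418.59 K.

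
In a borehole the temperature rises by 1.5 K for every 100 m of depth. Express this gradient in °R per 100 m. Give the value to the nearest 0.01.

2.70 °R/100 m

Since only a temperature interval is involved, the additive offset between the scales drops out.
A change of 1 K is a change of 1.8°R, so 1.5 × 1.8 = 2.70.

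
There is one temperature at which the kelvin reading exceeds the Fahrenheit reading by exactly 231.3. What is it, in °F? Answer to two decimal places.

Let F be the Fahrenheit reading. The kelvin reading is K = 5/9·F + 255.372.
Require K - F = 231.3: (-4/9)·F + 255.372 = 231.3.
F = (231.3 - 255.372) / (-4/9) = 54.16.

54.16°F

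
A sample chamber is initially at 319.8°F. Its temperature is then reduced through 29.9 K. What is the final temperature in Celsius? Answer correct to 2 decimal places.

Initial temperature in Celsius: (319.8 - 32) × 5/9 = 159.8889°C.
The 29.9 K change is an interval; Kelvin and Celsius degrees are the same size, so ΔC = -29.9°C.
Final Celsius temperature: 159.8889 - 29.9000 = 129.9889°C.

129.99°C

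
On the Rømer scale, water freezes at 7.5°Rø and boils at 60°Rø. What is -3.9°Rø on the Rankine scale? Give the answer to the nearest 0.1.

452.6°R

Linear interpolation between the fixed points: C = (-3.9 - 7.5) × 100 / (60 - 7.5) = -21.7143°C.
Then -21.7143 × 1.8 + 491.67 = 452.6°R.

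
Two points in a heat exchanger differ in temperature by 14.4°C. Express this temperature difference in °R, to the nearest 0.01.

25.92°R

Only the scale ratio 1.8 matters for a change in temperature.
14.4 × 1.8 = 25.92.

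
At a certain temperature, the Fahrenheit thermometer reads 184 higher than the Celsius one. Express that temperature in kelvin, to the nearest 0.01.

Let x be the Celsius reading; then the Fahrenheit reading is 1.8·x + 32.
(1.8·x + 32) - x = 184  ⇒  (0.8)·x = 152  ⇒  x = 190.0000°C.
In kelvin: 190.0000 + 273.15 = 463.15 K.

463.15 K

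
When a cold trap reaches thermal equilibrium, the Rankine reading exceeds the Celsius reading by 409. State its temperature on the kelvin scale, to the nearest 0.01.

Let x be the Rankine reading; then the Celsius reading is 5/9·x - 273.15.
(5/9·x - 273.15) - x = -409  ⇒  (-4/9)·x = -135.85  ⇒  x = 305.6625°R.
In Celsius: (305.6625 - 491.67) × 5/9 = -103.3375°C.
In kelvin: -103.3375 + 273.15 = 169.81 K.

169.81 K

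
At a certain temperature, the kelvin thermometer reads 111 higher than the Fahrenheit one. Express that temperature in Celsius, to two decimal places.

Let x be the Fahrenheit reading; then the kelvin reading is 5/9·x + 255.372.
(5/9·x + 255.372) - x = 111  ⇒  (-4/9)·x = -144.372  ⇒  x = 324.8375°F.
In Celsius: (324.8375 - 32) × 5/9 = 162.69°C.

162.69°C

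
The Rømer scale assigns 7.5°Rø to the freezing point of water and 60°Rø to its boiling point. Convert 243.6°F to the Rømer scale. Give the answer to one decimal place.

69.2°Rø

First in Celsius: (243.6 - 32) × 5/9 = 117.5556°C.
Linearly onto the Rømer scale: 7.5 + (117.5556 / 100) × (60 - 7.5) = 69.2°Rø.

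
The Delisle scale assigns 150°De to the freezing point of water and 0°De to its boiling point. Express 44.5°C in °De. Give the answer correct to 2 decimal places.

Linearly onto the Delisle scale: 150 + (44.5000 / 100) × (0 - 150) = 83.25°De.

83.25°De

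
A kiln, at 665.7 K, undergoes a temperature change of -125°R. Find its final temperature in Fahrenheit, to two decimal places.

613.59°F

Initial temperature in Celsius: 665.7 - 273.15 = 392.5500°C.
The 125°R change is an interval, so only the factor 5/9 applies: -125 × 5/9 = -69.4444°C.
Final Celsius temperature: 392.5500 - 69.4444 = 323.1056°C.
In Fahrenheit: 323.1056 × 1.8 + 32 = 613.59°F.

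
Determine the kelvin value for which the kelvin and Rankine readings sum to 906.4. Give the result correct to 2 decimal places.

323.71 K

Let K be the kelvin reading. The Rankine reading is R = 1.8·K.
Require K + R = 906.4: (2.8)·K = 906.4.
K = (906.4) / (2.8) = 323.71.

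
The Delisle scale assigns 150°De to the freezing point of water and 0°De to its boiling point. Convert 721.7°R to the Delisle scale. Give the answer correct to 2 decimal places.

-41.69°De

First in Celsius: (721.7 - 491.67) × 5/9 = 127.7944°C.
Linearly onto the Delisle scale: 150 + (127.7944 / 100) × (0 - 150) = -41.69°De.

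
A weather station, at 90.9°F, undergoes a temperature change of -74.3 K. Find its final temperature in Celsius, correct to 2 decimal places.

Initial temperature in Celsius: (90.9 - 32) × 5/9 = 32.7222°C.
The 74.3 K change is an interval; Kelvin and Celsius degrees are the same size, so ΔC = -74.3°C.
Final Celsius temperature: 32.7222 - 74.3000 = -41.5778°C.

-41.58°C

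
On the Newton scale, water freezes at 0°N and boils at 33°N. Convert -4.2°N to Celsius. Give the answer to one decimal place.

-12.7°C

Linear interpolation between the fixed points: C = (-4.2 - 0) × 100 / (33 - 0) = -12.7273°C.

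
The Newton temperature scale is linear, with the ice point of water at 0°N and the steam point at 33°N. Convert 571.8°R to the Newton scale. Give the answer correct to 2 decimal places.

14.69°N

First in Celsius: (571.8 - 491.67) × 5/9 = 44.5167°C.
Linearly onto the Newton scale: 0 + (44.5167 / 100) × (33 - 0) = 14.69°N.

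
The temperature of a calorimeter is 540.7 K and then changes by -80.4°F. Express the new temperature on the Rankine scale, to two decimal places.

Initial temperature in Celsius: 540.7 - 273.15 = 267.5500°C.
The 80.4°F change is an interval, so only the factor 5/9 applies: -80.4 × 5/9 = -44.6667°C.
Final Celsius temperature: 267.5500 - 44.6667 = 222.8833°C.
In Rankine: 222.8833 × 1.8 + 491.67 = 892.86°R.

892.86°R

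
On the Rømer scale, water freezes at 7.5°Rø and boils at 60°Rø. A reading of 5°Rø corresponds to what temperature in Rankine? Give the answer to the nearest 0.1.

483.1°R

Linear interpolation between the fixed points: C = (5 - 7.5) × 100 / (60 - 7.5) = -4.7619°C.
Then -4.7619 × 1.8 + 491.67 = 483.1°R.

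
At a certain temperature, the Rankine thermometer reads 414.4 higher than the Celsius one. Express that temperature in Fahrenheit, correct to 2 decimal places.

-141.86°F

Let x be the Celsius reading; then the Rankine reading is 1.8·x + 491.67.
(1.8·x + 491.67) - x = 414.4  ⇒  (0.8)·x = -77.27  ⇒  x = -96.5875°C.
In Fahrenheit: -96.5875 × 1.8 + 32 = -141.86°F.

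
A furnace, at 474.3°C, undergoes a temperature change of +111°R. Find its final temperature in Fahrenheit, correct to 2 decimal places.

The 111°R change is an interval, so only the factor 5/9 applies: +111 × 5/9 = +61.6667°C.
Final Celsius temperature: 474.3000 + 61.6667 = 535.9667°C.
In Fahrenheit: 535.9667 × 1.8 + 32 = 996.74°F.

996.74°F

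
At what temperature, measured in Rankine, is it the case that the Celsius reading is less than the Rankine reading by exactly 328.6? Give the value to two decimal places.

124.76°R

Let R be the Rankine reading. The Celsius reading is C = 5/9·R - 273.15.
Require C - R = -328.6: (-4/9)·R - 273.15 = -328.6.
R = (-328.6 + 273.15) / (-4/9) = 124.76.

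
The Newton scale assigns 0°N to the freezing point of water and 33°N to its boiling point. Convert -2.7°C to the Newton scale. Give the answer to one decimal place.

-0.9°N

Linearly onto the Newton scale: 0 + (-2.7000 / 100) × (33 - 0) = -0.9°N.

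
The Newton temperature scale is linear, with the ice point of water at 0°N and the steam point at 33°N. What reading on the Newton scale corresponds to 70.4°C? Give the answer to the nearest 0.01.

Linearly onto the Newton scale: 0 + (70.4000 / 100) × (33 - 0) = 23.23°N.

23.23°N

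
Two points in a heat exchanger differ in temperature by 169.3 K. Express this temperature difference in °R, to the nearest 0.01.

For a temperature interval the offset drops out; only the factor 1.8 applies.
169.3 × 1.8 = 304.74.

304.74°R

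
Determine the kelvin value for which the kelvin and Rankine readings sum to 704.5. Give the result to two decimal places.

Let K be the kelvin reading. The Rankine reading is R = 1.8·K.
Require K + R = 704.5: (2.8)·K = 704.5.
K = (704.5) / (2.8) = 251.61.

251.61 K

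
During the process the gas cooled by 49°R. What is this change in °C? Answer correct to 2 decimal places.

27.22°C

An interval of 1°R corresponds to 5/9°C.
49 × 5/9 = 27.22.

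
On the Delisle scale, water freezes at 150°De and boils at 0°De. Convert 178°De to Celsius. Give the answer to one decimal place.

-18.7°C

Linear interpolation between the fixed points: C = (178 - 150) × 100 / (0 - 150) = -18.6667°C.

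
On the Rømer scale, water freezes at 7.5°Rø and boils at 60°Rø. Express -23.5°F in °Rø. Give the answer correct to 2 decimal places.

-8.69°Rø

First in Celsius: (-23.5 - 32) × 5/9 = -30.8333°C.
Linearly onto the Rømer scale: 7.5 + (-30.8333 / 100) × (60 - 7.5) = -8.69°Rø.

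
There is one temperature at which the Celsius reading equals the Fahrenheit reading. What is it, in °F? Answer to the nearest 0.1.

-40.0°F

Let F be the Fahrenheit reading. The Celsius reading is C = 5/9·F - 17.7778.
Set C = F: 5/9·F - 17.7778 = F.
(-4/9)·F = 17.7778  ⇒  F = -40.0.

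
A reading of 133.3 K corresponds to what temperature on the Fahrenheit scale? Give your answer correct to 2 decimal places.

In Celsius: 133.3 - 273.15 = -139.8500°C.
In Fahrenheit: -139.8500 × 1.8 + 32 = -219.73°F.

-219.73°F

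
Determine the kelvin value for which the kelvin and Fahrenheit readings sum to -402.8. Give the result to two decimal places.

Let K be the kelvin reading. The Fahrenheit reading is F = 1.8·K - 459.67.
Require K + F = -402.8: (2.8)·K - 459.67 = -402.8.
K = (-402.8 + 459.67) / (2.8) = 20.31.

20.31 K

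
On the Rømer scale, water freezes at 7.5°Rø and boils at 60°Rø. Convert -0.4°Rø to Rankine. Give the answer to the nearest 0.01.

Linear interpolation between the fixed points: C = (-0.4 - 7.5) × 100 / (60 - 7.5) = -15.0476°C.
Then -15.0476 × 1.8 + 491.67 = 464.58°R.

464.58°R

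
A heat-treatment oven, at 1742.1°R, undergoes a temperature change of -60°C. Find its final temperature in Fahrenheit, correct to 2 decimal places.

Initial temperature in Celsius: (1742.1 - 491.67) × 5/9 = 694.6833°C.
Final Celsius temperature: 694.6833 - 60.0000 = 634.6833°C.
In Fahrenheit: 634.6833 × 1.8 + 32 = 1174.43°F.

1174.43°F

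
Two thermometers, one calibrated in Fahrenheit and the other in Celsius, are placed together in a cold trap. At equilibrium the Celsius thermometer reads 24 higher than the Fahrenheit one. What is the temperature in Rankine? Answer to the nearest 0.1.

365.7°R

Let x be the Fahrenheit reading; then the Celsius reading is 5/9·x - 17.7778.
(5/9·x - 17.7778) - x = 24  ⇒  (-4/9)·x = 41.7778  ⇒  x = -94.0000°F.
In Celsius: (-94 - 32) × 5/9 = -70.0000°C.
In Rankine: -70.0000 × 1.8 + 491.67 = 365.7°R.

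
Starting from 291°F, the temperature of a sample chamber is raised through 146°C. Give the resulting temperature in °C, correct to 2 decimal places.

289.89°C

Initial temperature in Celsius: (291 - 32) × 5/9 = 143.8889°C.
Final Celsius temperature: 143.8889 + 146.0000 = 289.8889°C.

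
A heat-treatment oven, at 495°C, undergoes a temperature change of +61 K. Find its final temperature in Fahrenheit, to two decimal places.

1032.80°F

The 61 K change is an interval; Kelvin and Celsius degrees are the same size, so ΔC = +61°C.
Final Celsius temperature: 495.0000 + 61.0000 = 556.0000°C.
In Fahrenheit: 556.0000 × 1.8 + 32 = 1032.80°F.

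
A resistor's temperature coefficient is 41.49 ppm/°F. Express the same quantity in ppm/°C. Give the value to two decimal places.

Since only a temperature interval is involved, the additive offset between the scales drops out.
A change of 1°C is a change of 1.8°F, so per °C the value is 41.49 × 1.8 = 74.68.

74.68 ppm/°C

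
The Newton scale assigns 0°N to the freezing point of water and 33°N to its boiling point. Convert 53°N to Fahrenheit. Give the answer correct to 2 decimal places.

321.09°F

Linear interpolation between the fixed points: C = (53 - 0) × 100 / (33 - 0) = 160.6061°C.
Then 160.6061 × 1.8 + 32 = 321.09°F.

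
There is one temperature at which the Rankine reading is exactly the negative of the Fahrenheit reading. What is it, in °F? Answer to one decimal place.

Let F be the Fahrenheit reading. The Rankine reading is R = 1·F + 459.67.
Require R = -1·F: 1·F + 459.67 = -1·F.
(2)·F = -459.67  ⇒  F = -229.8.

-229.8°F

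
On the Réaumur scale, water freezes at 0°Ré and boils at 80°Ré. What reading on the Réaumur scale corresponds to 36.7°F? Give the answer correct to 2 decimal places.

2.09°Ré

First in Celsius: (36.7 - 32) × 5/9 = 2.6111°C.
Linearly onto the Réaumur scale: 0 + (2.6111 / 100) × (80 - 0) = 2.09°Ré.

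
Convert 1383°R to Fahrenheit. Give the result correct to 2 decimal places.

923.33°F

In Celsius: (1383 - 491.67) × 5/9 = 495.1833°C.
In Fahrenheit: 495.1833 × 1.8 + 32 = 923.33°F.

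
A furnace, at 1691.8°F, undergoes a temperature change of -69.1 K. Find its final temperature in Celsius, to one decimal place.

Initial temperature in Celsius: (1691.8 - 32) × 5/9 = 922.1111°C.
The 69.1 K change is an interval; Kelvin and Celsius degrees are the same size, so ΔC = -69.1°C.
Final Celsius temperature: 922.1111 - 69.1000 = 853.0111°C.

853.0°C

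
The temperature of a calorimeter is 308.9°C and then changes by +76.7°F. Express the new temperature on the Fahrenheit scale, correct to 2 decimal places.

664.72°F

The 76.7°F change is an interval, so only the factor 5/9 applies: +76.7 × 5/9 = +42.6111°C.
Final Celsius temperature: 308.9000 + 42.6111 = 351.5111°C.
In Fahrenheit: 351.5111 × 1.8 + 32 = 664.72°F.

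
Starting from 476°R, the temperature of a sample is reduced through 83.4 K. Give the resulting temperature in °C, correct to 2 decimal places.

-92.11°C

Initial temperature in Celsius: (476 - 491.67) × 5/9 = -8.7056°C.
The 83.4 K change is an interval; Kelvin and Celsius degrees are the same size, so ΔC = -83.4°C.
Final Celsius temperature: -8.7056 - 83.4000 = -92.1056°C.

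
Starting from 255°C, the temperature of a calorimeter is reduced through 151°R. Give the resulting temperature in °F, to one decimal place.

The 151°R change is an interval, so only the factor 5/9 applies: -151 × 5/9 = -83.8889°C.
Final Celsius temperature: 255.0000 - 83.8889 = 171.1111°C.
In Fahrenheit: 171.1111 × 1.8 + 32 = 340.0°F.

340.0°F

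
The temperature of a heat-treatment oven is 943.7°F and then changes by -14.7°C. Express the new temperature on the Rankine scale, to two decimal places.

Initial temperature in Celsius: (943.7 - 32) × 5/9 = 506.5000°C.
Final Celsius temperature: 506.5000 - 14.7000 = 491.8000°C.
In Rankine: 491.8000 × 1.8 + 491.67 = 1376.91°R.

1376.91°R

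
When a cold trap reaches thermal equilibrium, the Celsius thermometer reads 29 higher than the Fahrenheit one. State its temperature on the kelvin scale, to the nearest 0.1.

Let x be the Fahrenheit reading; then the Celsius reading is 5/9·x - 17.7778.
(5/9·x - 17.7778) - x = 29  ⇒  (-4/9)·x = 46.7778  ⇒  x = -105.2500°F.
In Celsius: (-105.25 - 32) × 5/9 = -76.2500°C.
In kelvin: -76.2500 + 273.15 = 196.9 K.

196.9 K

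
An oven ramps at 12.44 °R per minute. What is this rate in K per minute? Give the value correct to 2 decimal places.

6.91 K/minute

Since only a temperature interval is involved, the additive offset between the scales drops out.
A change of 1°R is a change of 5/9 K, so 12.44 × 5/9 = 6.91.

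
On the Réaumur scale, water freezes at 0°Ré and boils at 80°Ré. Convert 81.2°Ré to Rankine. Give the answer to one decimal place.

674.4°R

Linear interpolation between the fixed points: C = (81.2 - 0) × 100 / (80 - 0) = 101.5000°C.
Then 101.5000 × 1.8 + 491.67 = 674.4°R.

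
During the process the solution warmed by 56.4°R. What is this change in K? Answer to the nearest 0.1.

31.3 K

For a temperature interval the offset drops out; only the factor 5/9 applies.
56.4 × 5/9 = 31.3.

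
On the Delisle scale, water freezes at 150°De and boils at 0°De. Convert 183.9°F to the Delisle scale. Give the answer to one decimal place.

First in Celsius: (183.9 - 32) × 5/9 = 84.3889°C.
Linearly onto the Delisle scale: 150 + (84.3889 / 100) × (0 - 150) = 23.4°De.

23.4°De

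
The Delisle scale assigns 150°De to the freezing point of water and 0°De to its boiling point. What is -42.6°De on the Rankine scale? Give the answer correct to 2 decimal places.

722.79°R

Linear interpolation between the fixed points: C = (-42.6 - 150) × 100 / (0 - 150) = 128.4000°C.
Then 128.4000 × 1.8 + 491.67 = 722.79°R.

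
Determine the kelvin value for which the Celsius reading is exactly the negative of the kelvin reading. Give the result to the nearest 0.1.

Let K be the kelvin reading. The Celsius reading is C = 1·K - 273.15.
Require C = -1·K: 1·K - 273.15 = -1·K.
(2)·K = 273.15  ⇒  K = 136.6.

136.6 K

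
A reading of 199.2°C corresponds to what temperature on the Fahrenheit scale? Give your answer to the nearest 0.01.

390.56°F

In Fahrenheit: 199.2000 × 1.8 + 32 = 390.56°F.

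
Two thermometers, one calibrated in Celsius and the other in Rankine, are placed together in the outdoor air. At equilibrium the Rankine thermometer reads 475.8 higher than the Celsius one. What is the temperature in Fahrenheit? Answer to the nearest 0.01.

-3.71°F

Let x be the Celsius reading; then the Rankine reading is 1.8·x + 491.67.
(1.8·x + 491.67) - x = 475.8  ⇒  (0.8)·x = -15.87  ⇒  x = -19.8375°C.
In Fahrenheit: -19.8375 × 1.8 + 32 = -3.71°F.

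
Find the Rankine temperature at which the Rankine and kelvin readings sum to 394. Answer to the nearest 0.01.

Let R be the Rankine reading. The kelvin reading is K = 5/9·R.
Require R + K = 394: (14/9)·R = 394.
R = (394) / (14/9) = 253.29.

253.29°R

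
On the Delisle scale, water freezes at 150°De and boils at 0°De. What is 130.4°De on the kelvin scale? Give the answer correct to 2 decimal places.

286.22 K

Linear interpolation between the fixed points: C = (130.4 - 150) × 100 / (0 - 150) = 13.0667°C.
Then 13.0667 + 273.15 = 286.22 K.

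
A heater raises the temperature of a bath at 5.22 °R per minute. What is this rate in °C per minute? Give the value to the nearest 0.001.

2.900 °C/minute

Since only a temperature interval is involved, the additive offset between the scales drops out.
A change of 1°R is a change of 5/9°C, so 5.22 × 5/9 = 2.900.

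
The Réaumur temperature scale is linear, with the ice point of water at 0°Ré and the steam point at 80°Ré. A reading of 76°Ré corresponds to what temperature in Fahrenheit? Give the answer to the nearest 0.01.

Linear interpolation between the fixed points: C = (76 - 0) × 100 / (80 - 0) = 95.0000°C.
Then 95.0000 × 1.8 + 32 = 203.00°F.

203.00°F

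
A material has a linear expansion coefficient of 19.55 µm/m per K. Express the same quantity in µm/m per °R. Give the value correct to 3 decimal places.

10.861 µm/m per °R

The quantity depends on a temperature interval, so only the ratio of degree sizes applies; the offset between the scales is irrelevant.
A change of 1°R is a change of 5/9 K, so per °R the value is 19.55 × 5/9 = 10.861.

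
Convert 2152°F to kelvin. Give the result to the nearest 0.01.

1450.93 K

In Celsius: (2152 - 32) × 5/9 = 1177.7778°C.
In kelvin: 1177.7778 + 273.15 = 1450.93 K.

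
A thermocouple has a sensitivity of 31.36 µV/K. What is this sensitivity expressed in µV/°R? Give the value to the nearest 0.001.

17.422 µV/°R

The quantity depends on a temperature interval, so only the ratio of degree sizes applies; the offset between the scales is irrelevant.
A change of 1°R is a change of 5/9 K, so per °R the value is 31.36 × 5/9 = 17.422.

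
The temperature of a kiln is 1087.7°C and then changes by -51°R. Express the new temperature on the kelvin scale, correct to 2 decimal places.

1332.52 K

The 51°R change is an interval, so only the factor 5/9 applies: -51 × 5/9 = -28.3333°C.
Final Celsius temperature: 1087.7000 - 28.3333 = 1059.3667°C.
In kelvin: 1059.3667 + 273.15 = 1332.52 K.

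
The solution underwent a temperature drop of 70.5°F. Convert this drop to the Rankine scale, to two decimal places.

70.50°R

Fahrenheit and Rankine degrees are the same size, so the interval is unchanged: 70.50.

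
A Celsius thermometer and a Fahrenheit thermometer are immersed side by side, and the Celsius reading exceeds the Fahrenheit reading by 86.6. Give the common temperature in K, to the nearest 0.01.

124.90 K

Let x be the Celsius reading; then the Fahrenheit reading is 1.8·x + 32.
(1.8·x + 32) - x = -86.6  ⇒  (0.8)·x = -118.6  ⇒  x = -148.2500°C.
In kelvin: -148.2500 + 273.15 = 124.90 K.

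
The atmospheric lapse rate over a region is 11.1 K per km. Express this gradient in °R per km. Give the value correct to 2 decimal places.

Since only a temperature interval is involved, the additive offset between the scales drops out.
A change of 1 K is a change of 1.8°R, so 11.1 × 1.8 = 19.98.

19.98 °R/km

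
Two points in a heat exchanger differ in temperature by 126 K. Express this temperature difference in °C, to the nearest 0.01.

126.00°C

Kelvin and Celsius degrees are the same size, so the interval is unchanged: 126.00.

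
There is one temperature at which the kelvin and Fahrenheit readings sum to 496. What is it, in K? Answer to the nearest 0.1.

Let K be the kelvin reading. The Fahrenheit reading is F = 1.8·K - 459.67.
Require K + F = 496: (2.8)·K - 459.67 = 496.
K = (496 + 459.67) / (2.8) = 341.3.

341.3 K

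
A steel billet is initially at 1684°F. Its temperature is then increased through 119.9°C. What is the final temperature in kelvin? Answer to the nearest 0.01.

1310.83 K

Initial temperature in Celsius: (1684 - 32) × 5/9 = 917.7778°C.
Final Celsius temperature: 917.7778 + 119.9000 = 1037.6778°C.
In kelvin: 1037.6778 + 273.15 = 1310.83 K.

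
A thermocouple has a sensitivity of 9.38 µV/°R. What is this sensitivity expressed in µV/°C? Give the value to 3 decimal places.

16.884 µV/°C

The quantity depends on a temperature interval, so only the ratio of degree sizes applies; the offset between the scales is irrelevant.
A change of 1°C is a change of 1.8°R, so per °C the value is 9.38 × 1.8 = 16.884.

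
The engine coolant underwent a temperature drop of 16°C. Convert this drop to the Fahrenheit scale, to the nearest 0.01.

28.80°F

For a temperature interval the offset drops out; only the factor 1.8 applies.
16 × 1.8 = 28.80.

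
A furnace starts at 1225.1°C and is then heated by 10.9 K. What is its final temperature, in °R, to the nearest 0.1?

2716.5°R

The 10.9 K change is an interval; Kelvin and Celsius degrees are the same size, so ΔC = +10.9°C.
Final Celsius temperature: 1225.1000 + 10.9000 = 1236.0000°C.
In Rankine: 1236.0000 × 1.8 + 491.67 = 2716.5°R.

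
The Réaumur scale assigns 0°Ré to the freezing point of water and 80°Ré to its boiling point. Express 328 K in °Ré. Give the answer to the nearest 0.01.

43.88°Ré

First in Celsius: 328 - 273.15 = 54.8500°C.
Linearly onto the Réaumur scale: 0 + (54.8500 / 100) × (80 - 0) = 43.88°Ré.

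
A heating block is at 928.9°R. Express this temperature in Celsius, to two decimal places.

In Celsius: (928.9 - 491.67) × 5/9 = 242.9056°C.

242.91°C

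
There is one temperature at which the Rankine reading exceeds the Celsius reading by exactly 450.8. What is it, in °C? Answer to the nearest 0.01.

-51.09°C

Let C be the Celsius reading. The Rankine reading is R = 1.8·C + 491.67.
Require R - C = 450.8: (0.8)·C + 491.67 = 450.8.
C = (450.8 - 491.67) / (0.8) = -51.09.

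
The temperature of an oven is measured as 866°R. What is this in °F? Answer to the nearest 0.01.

406.33°F

In Celsius: (866 - 491.67) × 5/9 = 207.9611°C.
In Fahrenheit: 207.9611 × 1.8 + 32 = 406.33°F.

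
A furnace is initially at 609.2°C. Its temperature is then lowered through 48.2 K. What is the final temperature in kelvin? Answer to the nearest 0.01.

The 48.2 K change is an interval; Kelvin and Celsius degrees are the same size, so ΔC = -48.2°C.
Final Celsius temperature: 609.2000 - 48.2000 = 561.0000°C.
In kelvin: 561.0000 + 273.15 = 834.15 K.

834.15 K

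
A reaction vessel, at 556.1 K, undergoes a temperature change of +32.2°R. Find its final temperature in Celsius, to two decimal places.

300.84°C

Initial temperature in Celsius: 556.1 - 273.15 = 282.9500°C.
The 32.2°R change is an interval, so only the factor 5/9 applies: +32.2 × 5/9 = +17.8889°C.
Final Celsius temperature: 282.9500 + 17.8889 = 300.8389°C.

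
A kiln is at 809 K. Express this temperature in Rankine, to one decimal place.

1456.2°R

In Celsius: 809 - 273.15 = 535.8500°C.
In Rankine: 535.8500 × 1.8 + 491.67 = 1456.2°R.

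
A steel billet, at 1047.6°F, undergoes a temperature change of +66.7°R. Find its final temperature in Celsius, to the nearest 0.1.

Initial temperature in Celsius: (1047.6 - 32) × 5/9 = 564.2222°C.
The 66.7°R change is an interval, so only the factor 5/9 applies: +66.7 × 5/9 = +37.0556°C.
Final Celsius temperature: 564.2222 + 37.0556 = 601.2778°C.

601.3°C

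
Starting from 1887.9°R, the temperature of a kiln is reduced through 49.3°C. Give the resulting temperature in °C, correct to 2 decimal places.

726.38°C

Initial temperature in Celsius: (1887.9 - 491.67) × 5/9 = 775.6833°C.
Final Celsius temperature: 775.6833 - 49.3000 = 726.3833°C.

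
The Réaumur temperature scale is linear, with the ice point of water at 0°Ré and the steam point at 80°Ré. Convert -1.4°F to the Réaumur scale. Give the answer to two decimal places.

-14.84°Ré

First in Celsius: (-1.4 - 32) × 5/9 = -18.5556°C.
Linearly onto the Réaumur scale: 0 + (-18.5556 / 100) × (80 - 0) = -14.84°Ré.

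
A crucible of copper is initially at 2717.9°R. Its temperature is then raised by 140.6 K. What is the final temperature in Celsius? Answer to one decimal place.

1377.4°C

Initial temperature in Celsius: (2717.9 - 491.67) × 5/9 = 1236.7944°C.
The 140.6 K change is an interval; Kelvin and Celsius degrees are the same size, so ΔC = +140.6°C.
Final Celsius temperature: 1236.7944 + 140.6000 = 1377.3944°C.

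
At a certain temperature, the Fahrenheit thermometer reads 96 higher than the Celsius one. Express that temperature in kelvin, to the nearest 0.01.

353.15 K

Let x be the Celsius reading; then the Fahrenheit reading is 1.8·x + 32.
(1.8·x + 32) - x = 96  ⇒  (0.8)·x = 64  ⇒  x = 80.0000°C.
In kelvin: 80.0000 + 273.15 = 353.15 K.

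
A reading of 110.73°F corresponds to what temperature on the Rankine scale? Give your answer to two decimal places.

570.40°R

In Celsius: (110.73 - 32) × 5/9 = 43.7389°C.
In Rankine: 43.7389 × 1.8 + 491.67 = 570.40°R.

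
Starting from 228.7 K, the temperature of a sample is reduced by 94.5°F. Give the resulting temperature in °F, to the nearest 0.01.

-142.51°F

Initial temperature in Celsius: 228.7 - 273.15 = -44.4500°C.
The 94.5°F change is an interval, so only the factor 5/9 applies: -94.5 × 5/9 = -52.5000°C.
Final Celsius temperature: -44.4500 - 52.5000 = -96.9500°C.
In Fahrenheit: -96.9500 × 1.8 + 32 = -142.51°F.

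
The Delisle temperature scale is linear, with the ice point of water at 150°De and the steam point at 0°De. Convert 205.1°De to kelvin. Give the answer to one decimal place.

Linear interpolation between the fixed points: C = (205.1 - 150) × 100 / (0 - 150) = -36.7333°C.
Then -36.7333 + 273.15 = 236.4 K.

236.4 K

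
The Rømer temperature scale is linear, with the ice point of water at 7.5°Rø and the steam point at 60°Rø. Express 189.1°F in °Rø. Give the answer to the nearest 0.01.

53.32°Rø

First in Celsius: (189.1 - 32) × 5/9 = 87.2778°C.
Linearly onto the Rømer scale: 7.5 + (87.2778 / 100) × (60 - 7.5) = 53.32°Rø.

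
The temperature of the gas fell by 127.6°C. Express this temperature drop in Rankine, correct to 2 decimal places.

229.68°R

For a temperature interval the offset drops out; only the factor 1.8 applies.
127.6 × 1.8 = 229.68.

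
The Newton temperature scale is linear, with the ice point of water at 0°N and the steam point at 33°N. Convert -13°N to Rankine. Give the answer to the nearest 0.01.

420.76°R

Linear interpolation between the fixed points: C = (-13 - 0) × 100 / (33 - 0) = -39.3939°C.
Then -39.3939 × 1.8 + 491.67 = 420.76°R.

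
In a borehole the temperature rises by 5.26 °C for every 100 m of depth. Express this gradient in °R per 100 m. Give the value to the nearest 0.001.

Since only a temperature interval is involved, the additive offset between the scales drops out.
A change of 1°C is a change of 1.8°R, so 5.26 × 1.8 = 9.468.

9.468 °R/100 m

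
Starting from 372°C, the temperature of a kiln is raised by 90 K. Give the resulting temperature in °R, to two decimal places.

The 90 K change is an interval; Kelvin and Celsius degrees are the same size, so ΔC = +90°C.
Final Celsius temperature: 372.0000 + 90.0000 = 462.0000°C.
In Rankine: 462.0000 × 1.8 + 491.67 = 1323.27°R.

1323.27°R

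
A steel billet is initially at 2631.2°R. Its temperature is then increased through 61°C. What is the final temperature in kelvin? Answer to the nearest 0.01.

Initial temperature in Celsius: (2631.2 - 491.67) × 5/9 = 1188.6278°C.
Final Celsius temperature: 1188.6278 + 61.0000 = 1249.6278°C.
In kelvin: 1249.6278 + 273.15 = 1522.78 K.

1522.78 K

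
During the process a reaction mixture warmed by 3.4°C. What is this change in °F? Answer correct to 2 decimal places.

For a temperature interval the offset drops out; only the factor 1.8 applies.
3.4 × 1.8 = 6.12.

6.12°F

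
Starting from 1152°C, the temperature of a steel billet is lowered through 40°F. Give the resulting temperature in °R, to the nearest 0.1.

The 40°F change is an interval, so only the factor 5/9 applies: -40 × 5/9 = -22.2222°C.
Final Celsius temperature: 1152.0000 - 22.2222 = 1129.7778°C.
In Rankine: 1129.7778 × 1.8 + 491.67 = 2525.3°R.

2525.3°R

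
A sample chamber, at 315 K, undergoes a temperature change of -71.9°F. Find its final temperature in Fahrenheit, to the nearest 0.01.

Initial temperature in Celsius: 315 - 273.15 = 41.8500°C.
The 71.9°F change is an interval, so only the factor 5/9 applies: -71.9 × 5/9 = -39.9444°C.
Final Celsius temperature: 41.8500 - 39.9444 = 1.9056°C.
In Fahrenheit: 1.9056 × 1.8 + 32 = 35.43°F.

35.43°F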